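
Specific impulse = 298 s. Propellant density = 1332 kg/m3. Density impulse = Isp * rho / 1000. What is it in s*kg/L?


rho*Isp = 298 * 1332 / 1000 = 397 s*kg/L

397 s*kg/L


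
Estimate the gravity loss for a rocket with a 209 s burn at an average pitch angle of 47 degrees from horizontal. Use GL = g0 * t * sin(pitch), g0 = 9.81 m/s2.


GL = 9.81 * 209 * sin(47 deg) = 1499 m/s

1499 m/s


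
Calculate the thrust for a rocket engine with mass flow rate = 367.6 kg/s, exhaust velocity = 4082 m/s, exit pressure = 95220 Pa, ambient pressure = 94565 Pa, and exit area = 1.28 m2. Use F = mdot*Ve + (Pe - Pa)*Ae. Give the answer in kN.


F = 367.6 * 4082 + (95220 - 94565) * 1.28 = 1.5014e+06 N = 1501.4 kN

1501.4 kN


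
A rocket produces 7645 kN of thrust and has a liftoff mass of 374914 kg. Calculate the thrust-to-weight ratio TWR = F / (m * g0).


TWR = 7645000 / (374914 * 9.81) = 2.08

2.08


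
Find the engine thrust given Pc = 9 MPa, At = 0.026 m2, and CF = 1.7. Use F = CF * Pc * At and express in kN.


F = 1.7 * 9e6 * 0.026 = 397800.0 N = 397.8 kN

397.8 kN


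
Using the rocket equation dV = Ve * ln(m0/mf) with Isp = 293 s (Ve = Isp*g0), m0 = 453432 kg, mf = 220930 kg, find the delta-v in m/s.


Ve = 293 * 9.81 = 2874.33 m/s
dV = 2874.33 * ln(453432/220930) = 2067 m/s

2067 m/s


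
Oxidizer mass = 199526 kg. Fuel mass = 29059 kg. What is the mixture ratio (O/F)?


MR = 199526 / 29059 = 6.87

6.87


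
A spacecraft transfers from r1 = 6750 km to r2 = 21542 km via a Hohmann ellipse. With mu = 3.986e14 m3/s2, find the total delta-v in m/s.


V1 = sqrt(mu/r1) = 7684.52 m/s
dV1 = V1*(sqrt(2*r2/(r1+r2)) - 1) = 1798.42 m/s
V2 = sqrt(mu/r2) = 4301.56 m/s
dV2 = V2*(1 - sqrt(2*r1/(r1+r2))) = 1330.16 m/s
Total dV = 3129 m/s

3129 m/s


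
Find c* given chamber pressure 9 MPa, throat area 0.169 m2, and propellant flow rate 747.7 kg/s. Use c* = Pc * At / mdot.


c* = 9e6 * 0.169 / 747.7 = 2034 m/s

2034 m/s


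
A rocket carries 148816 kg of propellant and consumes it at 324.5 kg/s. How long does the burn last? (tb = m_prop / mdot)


tb = 148816 / 324.5 = 458.6 s

458.6 s


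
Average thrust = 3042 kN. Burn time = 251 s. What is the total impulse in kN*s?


It = 3042 * 251 = 763542 kN*s

763542 kN*s


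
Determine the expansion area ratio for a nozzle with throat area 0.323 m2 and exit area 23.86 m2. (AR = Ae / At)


AR = 23.86 / 0.323 = 73.9

73.9


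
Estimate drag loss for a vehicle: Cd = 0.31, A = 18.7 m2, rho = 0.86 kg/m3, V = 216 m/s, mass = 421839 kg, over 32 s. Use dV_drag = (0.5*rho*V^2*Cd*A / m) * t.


D = 0.5 * 0.86 * 216^2 * 0.31 * 18.7 = 116299.88 N
a = 116299.88 / 421839 = 0.2757 m/s2
dV = 0.2757 * 32 = 8.8 m/s

8.8 m/s


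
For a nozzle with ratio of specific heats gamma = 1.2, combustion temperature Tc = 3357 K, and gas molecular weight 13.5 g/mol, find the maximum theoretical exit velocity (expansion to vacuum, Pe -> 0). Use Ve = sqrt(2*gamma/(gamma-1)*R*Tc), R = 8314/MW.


R = 8314 / 13.5 = 615.85 J/(kg.K)
Ve = sqrt(2 * 1.2 / (1.2 - 1) * 615.85 * 3357) = 4981 m/s

4981 m/s


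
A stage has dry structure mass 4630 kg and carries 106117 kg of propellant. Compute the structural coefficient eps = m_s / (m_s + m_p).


eps = 4630 / (4630 + 106117) = 0.0418

0.0418


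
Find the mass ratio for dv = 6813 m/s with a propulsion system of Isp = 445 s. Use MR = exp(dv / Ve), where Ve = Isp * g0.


Ve = 445 * 9.81 = 4365.45 m/s
MR = exp(6813 / 4365.45) = 4.762

4.762


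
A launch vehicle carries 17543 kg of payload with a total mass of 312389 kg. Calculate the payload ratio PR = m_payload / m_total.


PR = 17543 / 312389 = 0.0562

0.0562


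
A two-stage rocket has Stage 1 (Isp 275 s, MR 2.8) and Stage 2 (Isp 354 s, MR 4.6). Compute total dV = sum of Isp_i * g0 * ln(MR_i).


dV1 = 275 * 9.81 * ln(2.8) = 2777.7 m/s
dV2 = 354 * 9.81 * ln(4.6) = 5299.6 m/s
Total dV = 2777.7 + 5299.6 = 8077.3 m/s ~ 8077 m/s

8077 m/s


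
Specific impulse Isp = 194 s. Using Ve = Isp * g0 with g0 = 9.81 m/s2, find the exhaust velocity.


Ve = Isp * g0 = 194 * 9.81 = 1903.1 m/s

1903.1 m/s


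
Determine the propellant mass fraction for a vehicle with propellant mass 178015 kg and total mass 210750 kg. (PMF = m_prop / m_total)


PMF = 178015 / 210750 = 0.845

0.845


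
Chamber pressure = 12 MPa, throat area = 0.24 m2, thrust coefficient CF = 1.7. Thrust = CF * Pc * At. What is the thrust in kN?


F = 1.7 * 12e6 * 0.24 = 4.8960e+06 N = 4896.0 kN

4896.0 kN


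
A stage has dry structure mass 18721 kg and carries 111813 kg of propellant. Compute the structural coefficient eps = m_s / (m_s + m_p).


eps = 18721 / (18721 + 111813) = 0.1434

0.1434


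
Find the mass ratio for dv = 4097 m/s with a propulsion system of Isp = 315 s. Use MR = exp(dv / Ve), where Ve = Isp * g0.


Ve = 315 * 9.81 = 3090.15 m/s
MR = exp(4097 / 3090.15) = 3.765

3.765


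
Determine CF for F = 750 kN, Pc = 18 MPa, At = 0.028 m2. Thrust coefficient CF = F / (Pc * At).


CF = 750000 / (18e6 * 0.028) = 1.49

1.49


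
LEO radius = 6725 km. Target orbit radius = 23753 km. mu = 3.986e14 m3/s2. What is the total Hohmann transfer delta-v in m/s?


V1 = sqrt(mu/r1) = 7698.79 m/s
dV1 = V1*(sqrt(2*r2/(r1+r2)) - 1) = 1912.98 m/s
V2 = sqrt(mu/r2) = 4096.47 m/s
dV2 = V2*(1 - sqrt(2*r1/(r1+r2))) = 1375.16 m/s
Total dV = 3288 m/s

3288 m/s


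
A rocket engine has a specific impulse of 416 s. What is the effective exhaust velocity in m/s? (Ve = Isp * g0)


Ve = Isp * g0 = 416 * 9.81 = 4081.0 m/s

4081.0 m/s


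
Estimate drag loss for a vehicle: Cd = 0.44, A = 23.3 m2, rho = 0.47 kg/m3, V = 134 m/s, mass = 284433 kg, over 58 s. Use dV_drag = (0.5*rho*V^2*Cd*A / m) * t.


D = 0.5 * 0.47 * 134^2 * 0.44 * 23.3 = 43259.95 N
a = 43259.95 / 284433 = 0.1521 m/s2
dV = 0.1521 * 58 = 8.8 m/s

8.8 m/s


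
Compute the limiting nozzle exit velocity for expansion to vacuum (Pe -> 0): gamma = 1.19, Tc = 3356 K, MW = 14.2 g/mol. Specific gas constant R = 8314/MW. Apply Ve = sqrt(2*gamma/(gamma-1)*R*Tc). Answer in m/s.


R = 8314 / 14.2 = 585.49 J/(kg.K)
Ve = sqrt(2 * 1.19 / (1.19 - 1) * 585.49 * 3356) = 4961 m/s

4961 m/s


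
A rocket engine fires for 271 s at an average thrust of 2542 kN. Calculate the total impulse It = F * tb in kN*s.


It = 2542 * 271 = 688882 kN*s

688882 kN*s


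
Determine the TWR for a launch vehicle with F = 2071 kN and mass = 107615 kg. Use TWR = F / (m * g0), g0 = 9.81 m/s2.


TWR = 2071000 / (107615 * 9.81) = 1.96

1.96


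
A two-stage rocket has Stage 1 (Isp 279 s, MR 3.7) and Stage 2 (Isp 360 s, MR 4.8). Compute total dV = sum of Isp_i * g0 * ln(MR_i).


dV1 = 279 * 9.81 * ln(3.7) = 3580.9 m/s
dV2 = 360 * 9.81 * ln(4.8) = 5539.7 m/s
Total dV = 3580.9 + 5539.7 = 9120.6 m/s ~ 9121 m/s

9121 m/s


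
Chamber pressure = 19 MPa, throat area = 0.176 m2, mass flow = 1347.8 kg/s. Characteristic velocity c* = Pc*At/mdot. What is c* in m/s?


c* = 19e6 * 0.176 / 1347.8 = 2481 m/s

2481 m/s


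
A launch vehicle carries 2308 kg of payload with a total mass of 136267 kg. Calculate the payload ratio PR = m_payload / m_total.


PR = 2308 / 136267 = 0.0169

0.0169


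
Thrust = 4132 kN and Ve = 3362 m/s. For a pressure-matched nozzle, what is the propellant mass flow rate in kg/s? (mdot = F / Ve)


mdot = F / Ve = 4132000 / 3362 = 1229.0 kg/s

1229.0 kg/s


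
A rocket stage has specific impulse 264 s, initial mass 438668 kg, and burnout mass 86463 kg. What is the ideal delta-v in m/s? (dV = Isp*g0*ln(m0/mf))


Ve = 264 * 9.81 = 2589.84 m/s
dV = 2589.84 * ln(438668/86463) = 4206 m/s

4206 m/s


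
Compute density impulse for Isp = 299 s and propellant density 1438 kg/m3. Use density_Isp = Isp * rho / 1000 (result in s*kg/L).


rho*Isp = 299 * 1438 / 1000 = 430 s*kg/L

430 s*kg/L


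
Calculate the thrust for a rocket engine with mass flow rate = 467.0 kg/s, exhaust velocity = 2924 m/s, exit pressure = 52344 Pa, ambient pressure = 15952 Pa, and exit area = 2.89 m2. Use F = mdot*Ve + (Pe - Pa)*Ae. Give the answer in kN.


F = 467.0 * 2924 + (52344 - 15952) * 2.89 = 1.4707e+06 N = 1470.7 kN

1470.7 kN


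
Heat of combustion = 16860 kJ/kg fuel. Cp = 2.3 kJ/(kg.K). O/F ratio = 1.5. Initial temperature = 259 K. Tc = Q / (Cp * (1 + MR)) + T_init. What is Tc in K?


Tc = 16860 / (2.3 * (1 + 1.5)) + 259 = 3191 K

3191 K


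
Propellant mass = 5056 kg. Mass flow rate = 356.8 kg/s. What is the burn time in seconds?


tb = 5056 / 356.8 = 14.2 s

14.2 s


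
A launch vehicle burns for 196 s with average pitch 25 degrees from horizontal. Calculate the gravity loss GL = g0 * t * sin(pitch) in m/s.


GL = 9.81 * 196 * sin(25 deg) = 813 m/s

813 m/s


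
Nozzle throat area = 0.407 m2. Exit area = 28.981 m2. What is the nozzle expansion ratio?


AR = 28.981 / 0.407 = 71.2

71.2


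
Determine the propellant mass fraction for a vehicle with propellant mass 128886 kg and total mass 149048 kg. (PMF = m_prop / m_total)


PMF = 128886 / 149048 = 0.865

0.865


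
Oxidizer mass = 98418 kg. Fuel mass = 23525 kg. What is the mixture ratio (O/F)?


MR = 98418 / 23525 = 4.18

4.18


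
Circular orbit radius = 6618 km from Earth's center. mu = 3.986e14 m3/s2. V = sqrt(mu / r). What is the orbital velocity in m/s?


V = sqrt(3.986e14 / 6618000) = 7761 m/s

7761 m/s


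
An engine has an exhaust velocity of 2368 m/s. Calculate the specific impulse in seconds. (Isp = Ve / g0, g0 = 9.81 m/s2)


Isp = Ve / g0 = 2368 / 9.81 = 241.4 s

241.4 s


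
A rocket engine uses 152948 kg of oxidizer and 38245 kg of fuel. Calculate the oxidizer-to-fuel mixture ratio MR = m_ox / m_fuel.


MR = 152948 / 38245 = 4.0

4.0


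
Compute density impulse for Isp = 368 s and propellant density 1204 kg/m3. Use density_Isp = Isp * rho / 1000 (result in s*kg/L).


rho*Isp = 368 * 1204 / 1000 = 443 s*kg/L

443 s*kg/L


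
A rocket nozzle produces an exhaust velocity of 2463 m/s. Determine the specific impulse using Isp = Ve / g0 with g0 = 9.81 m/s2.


Isp = Ve / g0 = 2463 / 9.81 = 251.1 s

251.1 s


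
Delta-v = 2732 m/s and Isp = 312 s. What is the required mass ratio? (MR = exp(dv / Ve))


Ve = 312 * 9.81 = 3060.72 m/s
MR = exp(2732 / 3060.72) = 2.441

2.441


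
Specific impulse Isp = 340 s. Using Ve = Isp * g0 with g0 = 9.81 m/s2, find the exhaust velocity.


Ve = Isp * g0 = 340 * 9.81 = 3335.4 m/s

3335.4 m/s


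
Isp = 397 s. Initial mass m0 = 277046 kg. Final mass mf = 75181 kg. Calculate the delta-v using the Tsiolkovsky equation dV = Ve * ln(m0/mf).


Ve = 397 * 9.81 = 3894.57 m/s
dV = 3894.57 * ln(277046/75181) = 5080 m/s

5080 m/s


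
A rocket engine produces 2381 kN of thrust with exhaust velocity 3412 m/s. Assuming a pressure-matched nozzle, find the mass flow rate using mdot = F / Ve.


mdot = F / Ve = 2381000 / 3412 = 697.8 kg/s

697.8 kg/s


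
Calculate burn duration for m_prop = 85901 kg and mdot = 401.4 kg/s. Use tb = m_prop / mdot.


tb = 85901 / 401.4 = 214.0 s

214.0 s


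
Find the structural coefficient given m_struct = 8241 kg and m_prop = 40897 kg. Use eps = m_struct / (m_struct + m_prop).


eps = 8241 / (8241 + 40897) = 0.1677

0.1677


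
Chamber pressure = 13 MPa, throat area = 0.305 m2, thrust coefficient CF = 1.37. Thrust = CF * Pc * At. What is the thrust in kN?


F = 1.37 * 13e6 * 0.305 = 5.4321e+06 N = 5432.1 kN

5432.1 kN


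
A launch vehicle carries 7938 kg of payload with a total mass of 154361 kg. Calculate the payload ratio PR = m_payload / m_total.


PR = 7938 / 154361 = 0.0514

0.0514


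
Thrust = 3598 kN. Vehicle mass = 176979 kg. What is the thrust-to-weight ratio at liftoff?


TWR = 3598000 / (176979 * 9.81) = 2.07

2.07


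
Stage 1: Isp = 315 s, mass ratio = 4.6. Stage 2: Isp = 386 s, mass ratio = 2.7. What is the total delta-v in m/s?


dV1 = 315 * 9.81 * ln(4.6) = 4715.7 m/s
dV2 = 386 * 9.81 * ln(2.7) = 3761.1 m/s
Total dV = 4715.7 + 3761.1 = 8476.8 m/s ~ 8477 m/s

8477 m/s


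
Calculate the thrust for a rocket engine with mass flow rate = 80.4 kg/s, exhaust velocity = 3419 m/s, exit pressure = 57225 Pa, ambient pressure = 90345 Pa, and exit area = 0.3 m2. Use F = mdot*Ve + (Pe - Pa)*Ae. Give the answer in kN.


F = 80.4 * 3419 + (57225 - 90345) * 0.3 = 264952.0 N = 265.0 kN

265.0 kN


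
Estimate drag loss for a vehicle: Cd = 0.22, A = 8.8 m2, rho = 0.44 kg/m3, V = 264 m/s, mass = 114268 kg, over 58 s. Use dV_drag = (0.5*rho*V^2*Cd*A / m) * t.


D = 0.5 * 0.44 * 264^2 * 0.22 * 8.8 = 29684.92 N
a = 29684.92 / 114268 = 0.2598 m/s2
dV = 0.2598 * 58 = 15.1 m/s

15.1 m/s


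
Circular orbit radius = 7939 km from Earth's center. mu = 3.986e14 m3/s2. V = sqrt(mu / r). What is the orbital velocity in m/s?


V = sqrt(3.986e14 / 7939000) = 7086 m/s

7086 m/s


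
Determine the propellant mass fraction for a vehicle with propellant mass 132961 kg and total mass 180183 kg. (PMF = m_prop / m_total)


PMF = 132961 / 180183 = 0.738

0.738


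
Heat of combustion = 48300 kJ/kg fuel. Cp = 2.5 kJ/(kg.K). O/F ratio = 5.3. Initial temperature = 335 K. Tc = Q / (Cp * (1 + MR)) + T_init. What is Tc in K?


Tc = 48300 / (2.5 * (1 + 5.3)) + 335 = 3402 K

3402 K


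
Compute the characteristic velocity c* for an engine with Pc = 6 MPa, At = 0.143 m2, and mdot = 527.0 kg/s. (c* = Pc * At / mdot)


c* = 6e6 * 0.143 / 527.0 = 1628 m/s

1628 m/s


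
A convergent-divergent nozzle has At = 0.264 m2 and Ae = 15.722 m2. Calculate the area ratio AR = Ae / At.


AR = 15.722 / 0.264 = 59.6

59.6


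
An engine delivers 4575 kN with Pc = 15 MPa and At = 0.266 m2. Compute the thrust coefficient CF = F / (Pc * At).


CF = 4575000 / (15e6 * 0.266) = 1.15

1.15


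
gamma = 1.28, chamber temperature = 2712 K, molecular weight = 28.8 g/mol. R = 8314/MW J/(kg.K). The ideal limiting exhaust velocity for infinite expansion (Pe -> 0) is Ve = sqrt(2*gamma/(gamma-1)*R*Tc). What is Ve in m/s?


R = 8314 / 28.8 = 288.68 J/(kg.K)
Ve = sqrt(2 * 1.28 / (1.28 - 1) * 288.68 * 2712) = 2675 m/s

2675 m/s


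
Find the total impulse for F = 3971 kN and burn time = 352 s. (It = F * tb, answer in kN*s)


It = 3971 * 352 = 1397792 kN*s

1397792 kN*s


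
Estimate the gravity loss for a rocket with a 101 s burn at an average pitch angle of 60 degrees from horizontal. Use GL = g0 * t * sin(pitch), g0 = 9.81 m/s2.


GL = 9.81 * 101 * sin(60 deg) = 858 m/s

858 m/s


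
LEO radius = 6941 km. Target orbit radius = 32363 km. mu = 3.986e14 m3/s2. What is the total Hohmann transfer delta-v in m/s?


V1 = sqrt(mu/r1) = 7578.05 m/s
dV1 = V1*(sqrt(2*r2/(r1+r2)) - 1) = 2146.7 m/s
V2 = sqrt(mu/r2) = 3509.49 m/s
dV2 = V2*(1 - sqrt(2*r1/(r1+r2))) = 1423.79 m/s
Total dV = 3570 m/s

3570 m/s


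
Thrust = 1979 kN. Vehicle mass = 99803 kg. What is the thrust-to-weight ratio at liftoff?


TWR = 1979000 / (99803 * 9.81) = 2.02

2.02


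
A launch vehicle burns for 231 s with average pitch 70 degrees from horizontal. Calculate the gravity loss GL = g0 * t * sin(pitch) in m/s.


GL = 9.81 * 231 * sin(70 deg) = 2129 m/s

2129 m/s


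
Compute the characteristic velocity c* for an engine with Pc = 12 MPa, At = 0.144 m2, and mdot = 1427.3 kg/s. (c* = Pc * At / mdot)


c* = 12e6 * 0.144 / 1427.3 = 1211 m/s

1211 m/s


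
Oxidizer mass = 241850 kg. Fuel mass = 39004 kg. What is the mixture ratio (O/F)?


MR = 241850 / 39004 = 6.2

6.2


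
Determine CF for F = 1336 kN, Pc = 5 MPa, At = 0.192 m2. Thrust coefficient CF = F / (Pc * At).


CF = 1336000 / (5e6 * 0.192) = 1.39

1.39


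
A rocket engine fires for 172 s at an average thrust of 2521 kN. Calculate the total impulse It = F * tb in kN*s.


It = 2521 * 172 = 433612 kN*s

433612 kN*s


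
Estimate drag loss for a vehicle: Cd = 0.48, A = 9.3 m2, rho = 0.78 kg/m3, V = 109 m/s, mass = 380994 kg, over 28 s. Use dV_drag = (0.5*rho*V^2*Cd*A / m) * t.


D = 0.5 * 0.78 * 109^2 * 0.48 * 9.3 = 20684.35 N
a = 20684.35 / 380994 = 0.0543 m/s2
dV = 0.0543 * 28 = 1.5 m/s

1.5 m/s


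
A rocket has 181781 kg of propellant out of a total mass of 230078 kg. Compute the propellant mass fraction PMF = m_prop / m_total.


PMF = 181781 / 230078 = 0.79

0.79


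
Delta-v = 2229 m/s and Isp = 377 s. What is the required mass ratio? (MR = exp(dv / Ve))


Ve = 377 * 9.81 = 3698.37 m/s
MR = exp(2229 / 3698.37) = 1.827

1.827


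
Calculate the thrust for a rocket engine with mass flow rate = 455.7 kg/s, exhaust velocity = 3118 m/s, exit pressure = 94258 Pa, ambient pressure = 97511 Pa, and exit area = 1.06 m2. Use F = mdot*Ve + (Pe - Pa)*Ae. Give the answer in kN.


F = 455.7 * 3118 + (94258 - 97511) * 1.06 = 1.4174e+06 N = 1417.4 kN

1417.4 kN


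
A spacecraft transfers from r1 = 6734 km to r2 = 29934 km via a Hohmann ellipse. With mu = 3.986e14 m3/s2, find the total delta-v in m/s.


V1 = sqrt(mu/r1) = 7693.64 m/s
dV1 = V1*(sqrt(2*r2/(r1+r2)) - 1) = 2137.09 m/s
V2 = sqrt(mu/r2) = 3649.1 m/s
dV2 = V2*(1 - sqrt(2*r1/(r1+r2))) = 1437.57 m/s
Total dV = 3575 m/s

3575 m/s


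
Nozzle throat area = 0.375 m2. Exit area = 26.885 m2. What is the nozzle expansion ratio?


AR = 26.885 / 0.375 = 71.7

71.7


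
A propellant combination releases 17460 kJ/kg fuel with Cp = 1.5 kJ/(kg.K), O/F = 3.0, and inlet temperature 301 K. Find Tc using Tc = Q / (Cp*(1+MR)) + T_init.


Tc = 17460 / (1.5 * (1 + 3.0)) + 301 = 3211 K

3211 K


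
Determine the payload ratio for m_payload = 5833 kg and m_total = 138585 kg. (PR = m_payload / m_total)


PR = 5833 / 138585 = 0.0421

0.0421


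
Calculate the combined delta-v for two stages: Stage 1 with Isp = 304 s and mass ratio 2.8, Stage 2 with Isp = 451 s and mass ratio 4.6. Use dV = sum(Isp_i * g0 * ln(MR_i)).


dV1 = 304 * 9.81 * ln(2.8) = 3070.6 m/s
dV2 = 451 * 9.81 * ln(4.6) = 6751.7 m/s
Total dV = 3070.6 + 6751.7 = 9822.3 m/s ~ 9822 m/s

9822 m/s


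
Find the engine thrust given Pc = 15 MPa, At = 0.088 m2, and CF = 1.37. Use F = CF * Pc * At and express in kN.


F = 1.37 * 15e6 * 0.088 = 1.8084e+06 N = 1808.4 kN

1808.4 kN


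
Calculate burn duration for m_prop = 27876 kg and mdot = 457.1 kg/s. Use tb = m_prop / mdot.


tb = 27876 / 457.1 = 61.0 s

61.0 s


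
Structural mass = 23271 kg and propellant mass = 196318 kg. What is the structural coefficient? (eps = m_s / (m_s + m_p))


eps = 23271 / (23271 + 196318) = 0.106

0.106


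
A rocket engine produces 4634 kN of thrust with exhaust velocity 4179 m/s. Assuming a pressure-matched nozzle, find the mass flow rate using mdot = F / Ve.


mdot = F / Ve = 4634000 / 4179 = 1108.9 kg/s

1108.9 kg/s


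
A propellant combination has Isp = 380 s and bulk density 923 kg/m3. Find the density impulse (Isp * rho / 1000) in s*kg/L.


rho*Isp = 380 * 923 / 1000 = 351 s*kg/L

351 s*kg/L


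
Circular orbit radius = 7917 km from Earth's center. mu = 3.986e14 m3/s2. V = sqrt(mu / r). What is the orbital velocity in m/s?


V = sqrt(3.986e14 / 7917000) = 7096 m/s

7096 m/s


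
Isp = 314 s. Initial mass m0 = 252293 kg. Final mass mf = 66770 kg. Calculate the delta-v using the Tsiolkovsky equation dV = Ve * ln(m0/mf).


Ve = 314 * 9.81 = 3080.34 m/s
dV = 3080.34 * ln(252293/66770) = 4095 m/s

4095 m/s


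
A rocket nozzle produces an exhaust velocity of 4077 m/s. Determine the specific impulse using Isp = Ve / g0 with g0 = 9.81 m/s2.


Isp = Ve / g0 = 4077 / 9.81 = 415.6 s

415.6 s


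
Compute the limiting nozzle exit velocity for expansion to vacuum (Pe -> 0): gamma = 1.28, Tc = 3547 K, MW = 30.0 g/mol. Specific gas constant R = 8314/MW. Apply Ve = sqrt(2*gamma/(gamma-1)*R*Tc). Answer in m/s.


R = 8314 / 30.0 = 277.13 J/(kg.K)
Ve = sqrt(2 * 1.28 / (1.28 - 1) * 277.13 * 3547) = 2998 m/s

2998 m/s


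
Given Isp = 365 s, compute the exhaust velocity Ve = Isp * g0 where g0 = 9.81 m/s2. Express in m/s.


Ve = Isp * g0 = 365 * 9.81 = 3580.7 m/s

3580.7 m/s


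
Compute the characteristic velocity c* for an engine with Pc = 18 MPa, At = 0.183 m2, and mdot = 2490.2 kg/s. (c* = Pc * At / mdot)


c* = 18e6 * 0.183 / 2490.2 = 1323 m/s

1323 m/s


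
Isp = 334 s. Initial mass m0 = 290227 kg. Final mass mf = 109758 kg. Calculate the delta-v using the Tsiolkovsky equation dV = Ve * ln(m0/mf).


Ve = 334 * 9.81 = 3276.54 m/s
dV = 3276.54 * ln(290227/109758) = 3186 m/s

3186 m/s


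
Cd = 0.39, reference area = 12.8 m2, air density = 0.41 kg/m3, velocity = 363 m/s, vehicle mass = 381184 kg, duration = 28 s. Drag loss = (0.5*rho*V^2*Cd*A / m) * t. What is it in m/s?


D = 0.5 * 0.41 * 363^2 * 0.39 * 12.8 = 134847.12 N
a = 134847.12 / 381184 = 0.3538 m/s2
dV = 0.3538 * 28 = 9.9 m/s

9.9 m/s


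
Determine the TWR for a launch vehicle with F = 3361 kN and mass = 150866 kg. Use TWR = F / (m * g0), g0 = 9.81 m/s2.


TWR = 3361000 / (150866 * 9.81) = 2.27

2.27


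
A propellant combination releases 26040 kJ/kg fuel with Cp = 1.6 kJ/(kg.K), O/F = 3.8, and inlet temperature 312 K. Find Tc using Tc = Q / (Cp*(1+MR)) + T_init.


Tc = 26040 / (1.6 * (1 + 3.8)) + 312 = 3703 K

3703 K


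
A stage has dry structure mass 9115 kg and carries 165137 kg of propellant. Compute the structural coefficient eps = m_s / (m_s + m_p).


eps = 9115 / (9115 + 165137) = 0.0523

0.0523


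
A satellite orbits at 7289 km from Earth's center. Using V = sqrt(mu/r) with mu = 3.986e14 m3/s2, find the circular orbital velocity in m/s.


V = sqrt(3.986e14 / 7289000) = 7395 m/s

7395 m/s


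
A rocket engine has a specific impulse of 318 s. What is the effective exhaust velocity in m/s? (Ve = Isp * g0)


Ve = Isp * g0 = 318 * 9.81 = 3119.6 m/s

3119.6 m/s


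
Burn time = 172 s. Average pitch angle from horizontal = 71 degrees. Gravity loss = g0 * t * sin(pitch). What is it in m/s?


GL = 9.81 * 172 * sin(71 deg) = 1595 m/s

1595 m/s


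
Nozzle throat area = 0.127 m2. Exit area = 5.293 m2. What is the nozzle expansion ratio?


AR = 5.293 / 0.127 = 41.7

41.7


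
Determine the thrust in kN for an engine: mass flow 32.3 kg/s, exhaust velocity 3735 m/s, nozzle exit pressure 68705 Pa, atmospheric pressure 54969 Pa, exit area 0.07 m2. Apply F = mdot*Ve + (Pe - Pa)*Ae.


F = 32.3 * 3735 + (68705 - 54969) * 0.07 = 121602.0 N = 121.6 kN

121.6 kN


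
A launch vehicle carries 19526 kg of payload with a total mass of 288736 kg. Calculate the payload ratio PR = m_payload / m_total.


PR = 19526 / 288736 = 0.0676

0.0676


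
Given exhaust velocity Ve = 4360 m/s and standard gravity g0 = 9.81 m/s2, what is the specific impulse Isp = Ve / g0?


Isp = Ve / g0 = 4360 / 9.81 = 444.4 s

444.4 s


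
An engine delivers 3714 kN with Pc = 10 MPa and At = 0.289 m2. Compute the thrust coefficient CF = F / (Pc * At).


CF = 3714000 / (10e6 * 0.289) = 1.29

1.29


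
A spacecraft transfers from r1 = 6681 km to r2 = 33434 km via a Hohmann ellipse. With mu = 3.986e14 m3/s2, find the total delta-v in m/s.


V1 = sqrt(mu/r1) = 7724.1 m/s
dV1 = V1*(sqrt(2*r2/(r1+r2)) - 1) = 2248.39 m/s
V2 = sqrt(mu/r2) = 3452.82 m/s
dV2 = V2*(1 - sqrt(2*r1/(r1+r2))) = 1460.06 m/s
Total dV = 3708 m/s

3708 m/s


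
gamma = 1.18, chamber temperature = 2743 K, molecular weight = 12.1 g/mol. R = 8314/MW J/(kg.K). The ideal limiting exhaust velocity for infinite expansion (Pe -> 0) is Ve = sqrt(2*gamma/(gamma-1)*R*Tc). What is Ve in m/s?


R = 8314 / 12.1 = 687.11 J/(kg.K)
Ve = sqrt(2 * 1.18 / (1.18 - 1) * 687.11 * 2743) = 4971 m/s

4971 m/s


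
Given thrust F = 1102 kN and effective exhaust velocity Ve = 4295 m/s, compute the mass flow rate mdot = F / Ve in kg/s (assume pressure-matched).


mdot = F / Ve = 1102000 / 4295 = 256.6 kg/s

256.6 kg/s


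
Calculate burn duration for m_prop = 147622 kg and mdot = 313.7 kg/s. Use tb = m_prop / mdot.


tb = 147622 / 313.7 = 470.6 s

470.6 s


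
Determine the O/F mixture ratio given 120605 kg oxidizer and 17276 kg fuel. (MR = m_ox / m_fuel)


MR = 120605 / 17276 = 6.98

6.98


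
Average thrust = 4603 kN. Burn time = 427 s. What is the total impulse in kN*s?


It = 4603 * 427 = 1965481 kN*s

1965481 kN*s


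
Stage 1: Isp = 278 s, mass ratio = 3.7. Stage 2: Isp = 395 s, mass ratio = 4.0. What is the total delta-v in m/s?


dV1 = 278 * 9.81 * ln(3.7) = 3568.1 m/s
dV2 = 395 * 9.81 * ln(4.0) = 5371.8 m/s
Total dV = 3568.1 + 5371.8 = 8939.9 m/s ~ 8940 m/s

8940 m/s


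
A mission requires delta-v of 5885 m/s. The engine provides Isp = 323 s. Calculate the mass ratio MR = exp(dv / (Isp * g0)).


Ve = 323 * 9.81 = 3168.63 m/s
MR = exp(5885 / 3168.63) = 6.406

6.406


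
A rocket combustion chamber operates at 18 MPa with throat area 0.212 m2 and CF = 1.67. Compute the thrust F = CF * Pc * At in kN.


F = 1.67 * 18e6 * 0.212 = 6.3727e+06 N = 6372.7 kN

6372.7 kN


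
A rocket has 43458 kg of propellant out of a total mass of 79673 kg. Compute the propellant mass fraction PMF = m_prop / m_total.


PMF = 43458 / 79673 = 0.545

0.545


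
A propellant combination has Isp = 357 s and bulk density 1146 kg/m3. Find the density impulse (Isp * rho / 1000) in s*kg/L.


rho*Isp = 357 * 1146 / 1000 = 409 s*kg/L

409 s*kg/L


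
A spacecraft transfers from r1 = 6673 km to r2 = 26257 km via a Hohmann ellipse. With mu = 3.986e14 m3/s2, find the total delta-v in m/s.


V1 = sqrt(mu/r1) = 7728.73 m/s
dV1 = V1*(sqrt(2*r2/(r1+r2)) - 1) = 2031.27 m/s
V2 = sqrt(mu/r2) = 3896.24 m/s
dV2 = V2*(1 - sqrt(2*r1/(r1+r2))) = 1415.82 m/s
Total dV = 3447 m/s

3447 m/s


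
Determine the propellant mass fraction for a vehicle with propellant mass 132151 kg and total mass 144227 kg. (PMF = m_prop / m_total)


PMF = 132151 / 144227 = 0.916

0.916


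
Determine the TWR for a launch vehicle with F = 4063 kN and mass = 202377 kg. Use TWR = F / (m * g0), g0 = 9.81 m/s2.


TWR = 4063000 / (202377 * 9.81) = 2.05

2.05


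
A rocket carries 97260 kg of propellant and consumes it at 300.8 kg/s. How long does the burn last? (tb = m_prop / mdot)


tb = 97260 / 300.8 = 323.3 s

323.3 s


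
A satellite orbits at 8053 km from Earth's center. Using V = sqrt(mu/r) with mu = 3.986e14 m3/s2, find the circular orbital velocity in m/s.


V = sqrt(3.986e14 / 8053000) = 7035 m/s

7035 m/s


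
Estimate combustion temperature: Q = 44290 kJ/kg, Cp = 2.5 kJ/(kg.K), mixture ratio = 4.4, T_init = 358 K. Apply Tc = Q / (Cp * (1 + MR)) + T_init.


Tc = 44290 / (2.5 * (1 + 4.4)) + 358 = 3639 K

3639 K


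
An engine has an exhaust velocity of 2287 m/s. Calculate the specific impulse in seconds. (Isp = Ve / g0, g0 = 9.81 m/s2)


Isp = Ve / g0 = 2287 / 9.81 = 233.1 s

233.1 s


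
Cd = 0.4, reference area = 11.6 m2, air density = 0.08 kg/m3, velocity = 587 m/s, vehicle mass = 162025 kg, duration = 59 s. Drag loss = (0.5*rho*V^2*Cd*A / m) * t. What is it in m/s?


D = 0.5 * 0.08 * 587^2 * 0.4 * 11.6 = 63952.01 N
a = 63952.01 / 162025 = 0.3947 m/s2
dV = 0.3947 * 59 = 23.3 m/s

23.3 m/s


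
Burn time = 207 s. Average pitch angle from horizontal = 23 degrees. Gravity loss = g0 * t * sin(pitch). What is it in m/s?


GL = 9.81 * 207 * sin(23 deg) = 793 m/s

793 m/s


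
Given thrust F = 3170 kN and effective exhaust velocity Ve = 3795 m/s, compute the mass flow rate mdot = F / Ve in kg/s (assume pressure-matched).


mdot = F / Ve = 3170000 / 3795 = 835.3 kg/s

835.3 kg/s


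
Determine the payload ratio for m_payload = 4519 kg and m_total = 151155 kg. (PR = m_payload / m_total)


PR = 4519 / 151155 = 0.0299

0.0299


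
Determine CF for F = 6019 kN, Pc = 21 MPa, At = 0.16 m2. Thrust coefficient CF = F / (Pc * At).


CF = 6019000 / (21e6 * 0.16) = 1.79

1.79


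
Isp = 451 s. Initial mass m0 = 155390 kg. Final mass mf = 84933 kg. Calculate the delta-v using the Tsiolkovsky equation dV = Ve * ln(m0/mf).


Ve = 451 * 9.81 = 4424.31 m/s
dV = 4424.31 * ln(155390/84933) = 2673 m/s

2673 m/s


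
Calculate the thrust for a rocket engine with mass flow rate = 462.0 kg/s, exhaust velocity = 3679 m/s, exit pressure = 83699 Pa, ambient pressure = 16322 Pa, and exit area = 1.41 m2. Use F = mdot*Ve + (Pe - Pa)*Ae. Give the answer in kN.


F = 462.0 * 3679 + (83699 - 16322) * 1.41 = 1.7947e+06 N = 1794.7 kN

1794.7 kN


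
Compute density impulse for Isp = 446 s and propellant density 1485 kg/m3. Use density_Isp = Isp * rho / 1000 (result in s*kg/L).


rho*Isp = 446 * 1485 / 1000 = 662 s*kg/L

662 s*kg/L


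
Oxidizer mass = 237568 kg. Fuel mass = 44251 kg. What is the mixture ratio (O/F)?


MR = 237568 / 44251 = 5.37

5.37


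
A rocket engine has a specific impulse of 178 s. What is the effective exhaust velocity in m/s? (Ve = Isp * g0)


Ve = Isp * g0 = 178 * 9.81 = 1746.2 m/s

1746.2 m/s


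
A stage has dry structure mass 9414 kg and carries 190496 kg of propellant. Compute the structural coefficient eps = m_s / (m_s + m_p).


eps = 9414 / (9414 + 190496) = 0.0471

0.0471


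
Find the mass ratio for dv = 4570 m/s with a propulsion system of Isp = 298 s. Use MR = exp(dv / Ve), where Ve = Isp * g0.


Ve = 298 * 9.81 = 2923.38 m/s
MR = exp(4570 / 2923.38) = 4.774

4.774


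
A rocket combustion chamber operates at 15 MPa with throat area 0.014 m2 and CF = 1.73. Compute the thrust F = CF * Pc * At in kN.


F = 1.73 * 15e6 * 0.014 = 363300.0 N = 363.3 kN

363.3 kN


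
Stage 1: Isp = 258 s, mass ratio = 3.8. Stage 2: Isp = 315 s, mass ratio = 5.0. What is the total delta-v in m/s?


dV1 = 258 * 9.81 * ln(3.8) = 3378.9 m/s
dV2 = 315 * 9.81 * ln(5.0) = 4973.4 m/s
Total dV = 3378.9 + 4973.4 = 8352.3 m/s ~ 8352 m/s

8352 m/s


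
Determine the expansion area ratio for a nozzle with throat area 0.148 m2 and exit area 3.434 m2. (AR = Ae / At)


AR = 3.434 / 0.148 = 23.2

23.2


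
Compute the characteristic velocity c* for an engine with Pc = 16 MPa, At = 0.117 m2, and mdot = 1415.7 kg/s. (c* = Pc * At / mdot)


c* = 16e6 * 0.117 / 1415.7 = 1322 m/s

1322 m/s


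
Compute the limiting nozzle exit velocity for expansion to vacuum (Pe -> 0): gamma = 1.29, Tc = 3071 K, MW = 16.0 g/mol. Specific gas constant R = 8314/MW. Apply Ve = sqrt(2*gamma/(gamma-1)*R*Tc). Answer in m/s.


R = 8314 / 16.0 = 519.62 J/(kg.K)
Ve = sqrt(2 * 1.29 / (1.29 - 1) * 519.62 * 3071) = 3768 m/s

3768 m/s


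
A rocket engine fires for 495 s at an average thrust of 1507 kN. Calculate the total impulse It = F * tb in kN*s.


It = 1507 * 495 = 745965 kN*s

745965 kN*s


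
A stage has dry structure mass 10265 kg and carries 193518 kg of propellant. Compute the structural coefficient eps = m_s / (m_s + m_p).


eps = 10265 / (10265 + 193518) = 0.0504

0.0504


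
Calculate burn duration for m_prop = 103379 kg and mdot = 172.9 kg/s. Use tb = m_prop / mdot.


tb = 103379 / 172.9 = 597.9 s

597.9 s


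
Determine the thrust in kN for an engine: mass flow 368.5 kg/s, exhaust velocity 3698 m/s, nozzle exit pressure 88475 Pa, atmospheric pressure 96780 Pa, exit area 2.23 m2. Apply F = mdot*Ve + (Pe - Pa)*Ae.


F = 368.5 * 3698 + (88475 - 96780) * 2.23 = 1.3442e+06 N = 1344.2 kN

1344.2 kN


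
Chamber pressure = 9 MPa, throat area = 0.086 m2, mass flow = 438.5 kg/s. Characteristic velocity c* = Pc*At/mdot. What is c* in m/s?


c* = 9e6 * 0.086 / 438.5 = 1765 m/s

1765 m/s


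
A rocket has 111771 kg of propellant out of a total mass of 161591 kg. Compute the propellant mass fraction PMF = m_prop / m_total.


PMF = 111771 / 161591 = 0.692

0.692


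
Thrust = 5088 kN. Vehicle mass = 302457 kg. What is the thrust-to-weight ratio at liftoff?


TWR = 5088000 / (302457 * 9.81) = 1.71

1.71


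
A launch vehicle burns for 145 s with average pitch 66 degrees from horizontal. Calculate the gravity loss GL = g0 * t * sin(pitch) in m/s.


GL = 9.81 * 145 * sin(66 deg) = 1299 m/s

1299 m/s


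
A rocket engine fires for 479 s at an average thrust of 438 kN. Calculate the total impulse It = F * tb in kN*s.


It = 438 * 479 = 209802 kN*s

209802 kN*s


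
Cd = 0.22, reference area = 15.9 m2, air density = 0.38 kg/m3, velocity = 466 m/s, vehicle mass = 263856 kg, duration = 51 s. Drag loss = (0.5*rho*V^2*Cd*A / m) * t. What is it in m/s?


D = 0.5 * 0.38 * 466^2 * 0.22 * 15.9 = 144326.22 N
a = 144326.22 / 263856 = 0.547 m/s2
dV = 0.547 * 51 = 27.9 m/s

27.9 m/s


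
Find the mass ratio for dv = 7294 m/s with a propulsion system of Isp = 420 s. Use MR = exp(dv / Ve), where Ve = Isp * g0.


Ve = 420 * 9.81 = 4120.2 m/s
MR = exp(7294 / 4120.2) = 5.873

5.873


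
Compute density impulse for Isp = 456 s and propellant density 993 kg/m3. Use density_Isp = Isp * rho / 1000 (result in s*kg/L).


rho*Isp = 456 * 993 / 1000 = 453 s*kg/L

453 s*kg/L


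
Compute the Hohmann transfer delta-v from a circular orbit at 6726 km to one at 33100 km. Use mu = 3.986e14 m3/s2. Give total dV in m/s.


V1 = sqrt(mu/r1) = 7698.22 m/s
dV1 = V1*(sqrt(2*r2/(r1+r2)) - 1) = 2226.9 m/s
V2 = sqrt(mu/r2) = 3470.2 m/s
dV2 = V2*(1 - sqrt(2*r1/(r1+r2))) = 1453.39 m/s
Total dV = 3680 m/s

3680 m/s


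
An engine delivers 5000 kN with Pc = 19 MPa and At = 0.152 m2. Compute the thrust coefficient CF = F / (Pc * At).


CF = 5000000 / (19e6 * 0.152) = 1.73

1.73


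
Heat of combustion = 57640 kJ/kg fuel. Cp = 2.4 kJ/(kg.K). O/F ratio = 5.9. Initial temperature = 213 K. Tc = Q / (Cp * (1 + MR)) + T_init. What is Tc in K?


Tc = 57640 / (2.4 * (1 + 5.9)) + 213 = 3694 K

3694 K


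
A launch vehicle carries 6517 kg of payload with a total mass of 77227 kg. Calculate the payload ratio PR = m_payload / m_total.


PR = 6517 / 77227 = 0.0844

0.0844


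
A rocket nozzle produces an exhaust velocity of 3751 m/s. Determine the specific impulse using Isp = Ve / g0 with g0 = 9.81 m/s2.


Isp = Ve / g0 = 3751 / 9.81 = 382.4 s

382.4 s


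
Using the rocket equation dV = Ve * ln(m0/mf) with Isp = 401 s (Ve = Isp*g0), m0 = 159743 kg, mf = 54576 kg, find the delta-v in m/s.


Ve = 401 * 9.81 = 3933.81 m/s
dV = 3933.81 * ln(159743/54576) = 4225 m/s

4225 m/s


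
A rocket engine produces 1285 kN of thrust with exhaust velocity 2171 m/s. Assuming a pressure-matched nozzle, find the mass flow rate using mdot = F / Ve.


mdot = F / Ve = 1285000 / 2171 = 591.9 kg/s

591.9 kg/s


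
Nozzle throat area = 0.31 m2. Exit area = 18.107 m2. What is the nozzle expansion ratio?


AR = 18.107 / 0.31 = 58.4

58.4


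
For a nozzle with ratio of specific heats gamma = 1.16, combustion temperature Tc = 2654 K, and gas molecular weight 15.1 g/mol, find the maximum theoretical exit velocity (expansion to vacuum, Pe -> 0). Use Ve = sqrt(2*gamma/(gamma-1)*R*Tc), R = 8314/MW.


R = 8314 / 15.1 = 550.6 J/(kg.K)
Ve = sqrt(2 * 1.16 / (1.16 - 1) * 550.6 * 2654) = 4603 m/s

4603 m/s


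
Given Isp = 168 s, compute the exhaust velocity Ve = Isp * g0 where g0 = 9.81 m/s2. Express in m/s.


Ve = Isp * g0 = 168 * 9.81 = 1648.1 m/s

1648.1 m/s


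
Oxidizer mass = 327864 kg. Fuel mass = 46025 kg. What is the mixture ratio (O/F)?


MR = 327864 / 46025 = 7.12

7.12


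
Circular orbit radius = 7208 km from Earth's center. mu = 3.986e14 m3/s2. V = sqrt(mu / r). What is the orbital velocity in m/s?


V = sqrt(3.986e14 / 7208000) = 7436 m/s

7436 m/s


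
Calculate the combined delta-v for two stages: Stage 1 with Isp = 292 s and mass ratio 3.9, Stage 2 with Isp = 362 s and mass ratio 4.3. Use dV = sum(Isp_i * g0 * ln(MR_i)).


dV1 = 292 * 9.81 * ln(3.9) = 3898.5 m/s
dV2 = 362 * 9.81 * ln(4.3) = 5179.9 m/s
Total dV = 3898.5 + 5179.9 = 9078.4 m/s ~ 9078 m/s

9078 m/s


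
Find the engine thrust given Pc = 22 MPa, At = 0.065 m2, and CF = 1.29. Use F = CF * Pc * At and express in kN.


F = 1.29 * 22e6 * 0.065 = 1.8447e+06 N = 1844.7 kN

1844.7 kN


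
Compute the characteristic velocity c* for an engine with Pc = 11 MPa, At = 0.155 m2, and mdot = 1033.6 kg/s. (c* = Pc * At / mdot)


c* = 11e6 * 0.155 / 1033.6 = 1650 m/s

1650 m/s


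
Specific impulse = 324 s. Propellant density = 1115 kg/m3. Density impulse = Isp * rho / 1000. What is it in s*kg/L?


rho*Isp = 324 * 1115 / 1000 = 361 s*kg/L

361 s*kg/L


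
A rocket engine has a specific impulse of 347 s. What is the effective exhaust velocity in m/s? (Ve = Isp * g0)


Ve = Isp * g0 = 347 * 9.81 = 3404.1 m/s

3404.1 m/s


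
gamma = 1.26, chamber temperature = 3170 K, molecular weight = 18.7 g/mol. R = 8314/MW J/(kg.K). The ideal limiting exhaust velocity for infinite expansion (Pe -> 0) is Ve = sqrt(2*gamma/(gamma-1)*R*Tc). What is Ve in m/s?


R = 8314 / 18.7 = 444.6 J/(kg.K)
Ve = sqrt(2 * 1.26 / (1.26 - 1) * 444.6 * 3170) = 3696 m/s

3696 m/s


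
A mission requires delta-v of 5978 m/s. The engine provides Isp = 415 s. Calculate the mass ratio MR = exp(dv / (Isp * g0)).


Ve = 415 * 9.81 = 4071.15 m/s
MR = exp(5978 / 4071.15) = 4.342

4.342


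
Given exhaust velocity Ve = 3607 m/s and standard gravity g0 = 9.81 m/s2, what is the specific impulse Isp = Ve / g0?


Isp = Ve / g0 = 3607 / 9.81 = 367.7 s

367.7 s


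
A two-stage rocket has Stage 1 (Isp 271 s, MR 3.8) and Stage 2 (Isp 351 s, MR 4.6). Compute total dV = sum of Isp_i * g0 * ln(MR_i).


dV1 = 271 * 9.81 * ln(3.8) = 3549.1 m/s
dV2 = 351 * 9.81 * ln(4.6) = 5254.7 m/s
Total dV = 3549.1 + 5254.7 = 8803.8 m/s ~ 8804 m/s

8804 m/s


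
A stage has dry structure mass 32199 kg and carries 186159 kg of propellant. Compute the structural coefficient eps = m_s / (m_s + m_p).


eps = 32199 / (32199 + 186159) = 0.1475

0.1475


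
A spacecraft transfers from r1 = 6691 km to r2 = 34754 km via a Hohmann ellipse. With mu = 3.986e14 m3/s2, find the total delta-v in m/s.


V1 = sqrt(mu/r1) = 7718.33 m/s
dV1 = V1*(sqrt(2*r2/(r1+r2)) - 1) = 2277.17 m/s
V2 = sqrt(mu/r2) = 3386.62 m/s
dV2 = V2*(1 - sqrt(2*r1/(r1+r2))) = 1462.24 m/s
Total dV = 3739 m/s

3739 m/s


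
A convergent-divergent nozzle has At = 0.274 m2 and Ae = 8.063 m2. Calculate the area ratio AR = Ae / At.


AR = 8.063 / 0.274 = 29.4

29.4


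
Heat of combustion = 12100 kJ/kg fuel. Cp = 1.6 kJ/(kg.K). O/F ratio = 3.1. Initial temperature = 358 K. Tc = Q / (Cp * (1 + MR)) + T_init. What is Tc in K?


Tc = 12100 / (1.6 * (1 + 3.1)) + 358 = 2203 K

2203 K


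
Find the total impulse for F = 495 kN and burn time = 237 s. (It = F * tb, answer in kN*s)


It = 495 * 237 = 117315 kN*s

117315 kN*s


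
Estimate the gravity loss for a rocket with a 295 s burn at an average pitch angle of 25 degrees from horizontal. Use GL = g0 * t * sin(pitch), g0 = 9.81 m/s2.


GL = 9.81 * 295 * sin(25 deg) = 1223 m/s

1223 m/s


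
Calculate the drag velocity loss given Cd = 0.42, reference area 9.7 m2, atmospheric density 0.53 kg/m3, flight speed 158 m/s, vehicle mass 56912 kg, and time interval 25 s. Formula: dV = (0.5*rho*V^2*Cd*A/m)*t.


D = 0.5 * 0.53 * 158^2 * 0.42 * 9.7 = 26951.38 N
a = 26951.38 / 56912 = 0.4736 m/s2
dV = 0.4736 * 25 = 11.8 m/s

11.8 m/s


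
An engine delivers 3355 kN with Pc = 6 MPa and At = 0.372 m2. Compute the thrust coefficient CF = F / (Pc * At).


CF = 3355000 / (6e6 * 0.372) = 1.5

1.5


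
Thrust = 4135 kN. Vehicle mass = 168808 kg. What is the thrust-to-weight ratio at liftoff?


TWR = 4135000 / (168808 * 9.81) = 2.5

2.5


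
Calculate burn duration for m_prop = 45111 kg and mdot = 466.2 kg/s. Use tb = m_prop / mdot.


tb = 45111 / 466.2 = 96.8 s

96.8 s


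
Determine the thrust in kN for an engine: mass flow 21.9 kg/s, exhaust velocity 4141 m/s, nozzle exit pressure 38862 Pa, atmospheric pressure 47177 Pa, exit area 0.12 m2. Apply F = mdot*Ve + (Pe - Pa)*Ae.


F = 21.9 * 4141 + (38862 - 47177) * 0.12 = 89690.0 N = 89.7 kN

89.7 kN
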